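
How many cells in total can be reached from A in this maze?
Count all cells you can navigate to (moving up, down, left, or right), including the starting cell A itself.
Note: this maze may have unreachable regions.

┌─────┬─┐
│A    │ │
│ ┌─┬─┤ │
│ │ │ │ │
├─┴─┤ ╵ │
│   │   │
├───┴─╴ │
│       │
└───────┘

Using BFS/flood-fill to find all reachable cells from A:
Maze size: 4 × 4 = 16 total cells
12 cell(s) are walled off and cannot be reached from A.
Reachable cells: 4

Reachable region (· marks reachable cells):

┌─────┬─┐
│A · ·│ │
│ ┌─┬─┤ │
│·│ │ │ │
├─┴─┤ ╵ │
│   │   │
├───┴─╴ │
│       │
└───────┘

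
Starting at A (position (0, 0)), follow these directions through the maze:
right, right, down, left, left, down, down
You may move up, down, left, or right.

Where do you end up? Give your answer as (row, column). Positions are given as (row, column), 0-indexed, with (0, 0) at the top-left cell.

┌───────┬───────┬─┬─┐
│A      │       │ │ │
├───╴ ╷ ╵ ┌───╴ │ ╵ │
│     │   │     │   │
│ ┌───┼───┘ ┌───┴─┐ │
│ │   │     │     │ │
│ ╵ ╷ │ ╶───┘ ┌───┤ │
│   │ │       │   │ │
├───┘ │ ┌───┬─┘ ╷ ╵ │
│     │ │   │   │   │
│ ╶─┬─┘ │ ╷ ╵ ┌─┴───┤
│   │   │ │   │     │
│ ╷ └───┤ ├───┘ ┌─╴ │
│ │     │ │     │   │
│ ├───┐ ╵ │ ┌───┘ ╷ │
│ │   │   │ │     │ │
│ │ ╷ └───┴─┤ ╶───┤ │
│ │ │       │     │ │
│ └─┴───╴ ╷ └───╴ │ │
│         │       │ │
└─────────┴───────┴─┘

Following directions step by step:
Start: (0, 0)
  right: (0, 0) → (0, 1)
  right: (0, 1) → (0, 2)
  down: (0, 2) → (1, 2)
  left: (1, 2) → (1, 1)
  left: (1, 1) → (1, 0)
  down: (1, 0) → (2, 0)
  down: (2, 0) → (3, 0)
Final position: (3, 0)

Path taken:

┌───────┬───────┬─┬─┐
│A → ↓  │       │ │ │
├───╴ ╷ ╵ ┌───╴ │ ╵ │
│↓ ← ↲│   │     │   │
│ ┌───┼───┘ ┌───┴─┐ │
│↓│   │     │     │ │
│ ╵ ╷ │ ╶───┘ ┌───┤ │
│B  │ │       │   │ │
├───┘ │ ┌───┬─┘ ╷ ╵ │
│     │ │   │   │   │
│ ╶─┬─┘ │ ╷ ╵ ┌─┴───┤
│   │   │ │   │     │
│ ╷ └───┤ ├───┘ ┌─╴ │
│ │     │ │     │   │
│ ├───┐ ╵ │ ┌───┘ ╷ │
│ │   │   │ │     │ │
│ │ ╷ └───┴─┤ ╶───┤ │
│ │ │       │     │ │
│ └─┴───╴ ╷ └───╴ │ │
│         │       │ │
└─────────┴───────┴─┘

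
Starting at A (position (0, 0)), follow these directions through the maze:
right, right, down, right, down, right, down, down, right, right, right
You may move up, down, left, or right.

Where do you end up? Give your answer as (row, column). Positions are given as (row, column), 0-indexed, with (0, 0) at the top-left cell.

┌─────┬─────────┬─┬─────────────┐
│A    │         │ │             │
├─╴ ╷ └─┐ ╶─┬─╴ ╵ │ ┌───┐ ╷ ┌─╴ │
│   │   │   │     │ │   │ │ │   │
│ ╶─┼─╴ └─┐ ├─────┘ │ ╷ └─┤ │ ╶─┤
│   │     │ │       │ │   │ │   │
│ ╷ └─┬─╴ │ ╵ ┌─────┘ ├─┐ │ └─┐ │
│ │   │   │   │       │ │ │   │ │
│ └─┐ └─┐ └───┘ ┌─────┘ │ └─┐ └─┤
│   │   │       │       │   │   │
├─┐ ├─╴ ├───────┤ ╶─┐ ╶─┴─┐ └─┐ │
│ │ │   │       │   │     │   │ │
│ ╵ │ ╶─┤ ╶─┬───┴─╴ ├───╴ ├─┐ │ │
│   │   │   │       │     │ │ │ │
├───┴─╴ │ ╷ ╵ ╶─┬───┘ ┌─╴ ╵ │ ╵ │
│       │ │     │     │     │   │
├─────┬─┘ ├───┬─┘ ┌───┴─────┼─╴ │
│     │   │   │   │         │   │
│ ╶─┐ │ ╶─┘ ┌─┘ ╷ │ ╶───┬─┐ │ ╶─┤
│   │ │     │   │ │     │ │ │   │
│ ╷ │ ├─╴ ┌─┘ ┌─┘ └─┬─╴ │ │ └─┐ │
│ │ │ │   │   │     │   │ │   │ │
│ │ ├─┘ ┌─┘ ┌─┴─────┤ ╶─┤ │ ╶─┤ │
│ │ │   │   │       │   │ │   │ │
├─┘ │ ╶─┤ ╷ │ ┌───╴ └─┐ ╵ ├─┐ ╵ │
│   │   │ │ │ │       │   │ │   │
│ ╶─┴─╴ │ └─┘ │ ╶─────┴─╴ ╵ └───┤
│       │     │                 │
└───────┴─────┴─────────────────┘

Following directions step by step:
Start: (0, 0)
  right: (0, 0) → (0, 1)
  right: (0, 1) → (0, 2)
  down: (0, 2) → (1, 2)
  right: (1, 2) → (1, 3)
  down: (1, 3) → (2, 3)
  right: (2, 3) → (2, 4)
  down: (2, 4) → (3, 4)
  down: (3, 4) → (4, 4)
  right: (4, 4) → (4, 5)
  right: (4, 5) → (4, 6)
  right: (4, 6) → (4, 7)
Final position: (4, 7)

Path taken:

┌─────┬─────────┬─┬─────────────┐
│A → ↓│         │ │             │
├─╴ ╷ └─┐ ╶─┬─╴ ╵ │ ┌───┐ ╷ ┌─╴ │
│   │↳ ↓│   │     │ │   │ │ │   │
│ ╶─┼─╴ └─┐ ├─────┘ │ ╷ └─┤ │ ╶─┤
│   │  ↳ ↓│ │       │ │   │ │   │
│ ╷ └─┬─╴ │ ╵ ┌─────┘ ├─┐ │ └─┐ │
│ │   │  ↓│   │       │ │ │   │ │
│ └─┐ └─┐ └───┘ ┌─────┘ │ └─┐ └─┤
│   │   │↳ → → B│       │   │   │
├─┐ ├─╴ ├───────┤ ╶─┐ ╶─┴─┐ └─┐ │
│ │ │   │       │   │     │   │ │
│ ╵ │ ╶─┤ ╶─┬───┴─╴ ├───╴ ├─┐ │ │
│   │   │   │       │     │ │ │ │
├───┴─╴ │ ╷ ╵ ╶─┬───┘ ┌─╴ ╵ │ ╵ │
│       │ │     │     │     │   │
├─────┬─┘ ├───┬─┘ ┌───┴─────┼─╴ │
│     │   │   │   │         │   │
│ ╶─┐ │ ╶─┘ ┌─┘ ╷ │ ╶───┬─┐ │ ╶─┤
│   │ │     │   │ │     │ │ │   │
│ ╷ │ ├─╴ ┌─┘ ┌─┘ └─┬─╴ │ │ └─┐ │
│ │ │ │   │   │     │   │ │   │ │
│ │ ├─┘ ┌─┘ ┌─┴─────┤ ╶─┤ │ ╶─┤ │
│ │ │   │   │       │   │ │   │ │
├─┘ │ ╶─┤ ╷ │ ┌───╴ └─┐ ╵ ├─┐ ╵ │
│   │   │ │ │ │       │   │ │   │
│ ╶─┴─╴ │ └─┘ │ ╶─────┴─╴ ╵ └───┤
│       │     │                 │
└───────┴─────┴─────────────────┘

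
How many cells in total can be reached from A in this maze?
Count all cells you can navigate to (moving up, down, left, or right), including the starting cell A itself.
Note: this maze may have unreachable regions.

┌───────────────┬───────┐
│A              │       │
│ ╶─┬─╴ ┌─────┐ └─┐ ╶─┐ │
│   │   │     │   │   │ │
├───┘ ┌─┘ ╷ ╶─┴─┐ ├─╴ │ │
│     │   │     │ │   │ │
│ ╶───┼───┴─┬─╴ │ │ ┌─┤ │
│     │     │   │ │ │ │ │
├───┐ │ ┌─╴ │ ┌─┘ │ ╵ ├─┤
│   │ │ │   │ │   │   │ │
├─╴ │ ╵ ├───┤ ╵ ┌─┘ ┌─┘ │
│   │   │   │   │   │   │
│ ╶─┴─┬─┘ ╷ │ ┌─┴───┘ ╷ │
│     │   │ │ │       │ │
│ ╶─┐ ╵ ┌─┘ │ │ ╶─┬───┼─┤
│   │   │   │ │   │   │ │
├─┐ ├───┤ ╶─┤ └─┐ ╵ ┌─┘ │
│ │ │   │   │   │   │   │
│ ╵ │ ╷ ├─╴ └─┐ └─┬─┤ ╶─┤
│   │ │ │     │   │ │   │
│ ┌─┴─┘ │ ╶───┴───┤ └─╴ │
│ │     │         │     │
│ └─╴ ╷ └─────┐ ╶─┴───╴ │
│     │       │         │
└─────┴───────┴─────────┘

Using BFS/flood-fill to find all reachable cells from A:
Maze size: 12 × 12 = 144 total cells
92 cell(s) are walled off and cannot be reached from A.
Reachable cells: 52

Reachable region (· marks reachable cells):

┌───────────────┬───────┐
│A · · · · · · ·│       │
│ ╶─┬─╴ ┌─────┐ └─┐ ╶─┐ │
│· ·│· ·│· · ·│· ·│   │ │
├───┘ ┌─┘ ╷ ╶─┴─┐ ├─╴ │ │
│· · ·│· ·│· · ·│·│   │ │
│ ╶───┼───┴─┬─╴ │ │ ┌─┤ │
│· · ·│· · ·│· ·│·│ │ │ │
├───┐ │ ┌─╴ │ ┌─┘ │ ╵ ├─┤
│   │·│·│· ·│·│· ·│   │ │
├─╴ │ ╵ ├───┤ ╵ ┌─┘ ┌─┘ │
│   │· ·│   │· ·│   │   │
│ ╶─┴─┬─┘ ╷ │ ┌─┴───┘ ╷ │
│     │   │ │·│       │ │
│ ╶─┐ ╵ ┌─┘ │ │ ╶─┬───┼─┤
│   │   │   │·│   │   │ │
├─┐ ├───┤ ╶─┤ └─┐ ╵ ┌─┘ │
│ │ │   │   │· ·│   │   │
│ ╵ │ ╷ ├─╴ └─┐ └─┬─┤ ╶─┤
│   │ │ │     │· ·│ │   │
│ ┌─┴─┘ │ ╶───┴───┤ └─╴ │
│ │     │         │     │
│ └─╴ ╷ └─────┐ ╶─┴───╴ │
│     │       │         │
└─────┴───────┴─────────┘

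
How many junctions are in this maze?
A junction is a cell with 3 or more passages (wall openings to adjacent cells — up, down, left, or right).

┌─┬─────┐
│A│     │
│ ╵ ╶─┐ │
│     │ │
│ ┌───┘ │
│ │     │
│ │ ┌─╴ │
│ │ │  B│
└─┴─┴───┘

Checking each cell for number of passages:

Junctions found (3+ passages):
  (1, 0): 3 passages
  (1, 1): 3 passages
  (2, 3): 3 passages
Total junctions: 3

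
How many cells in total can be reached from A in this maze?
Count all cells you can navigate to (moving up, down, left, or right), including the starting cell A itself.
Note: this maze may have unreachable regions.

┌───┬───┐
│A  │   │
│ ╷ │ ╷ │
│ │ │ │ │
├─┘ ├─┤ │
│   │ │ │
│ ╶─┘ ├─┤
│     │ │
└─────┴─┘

Using BFS/flood-fill to find all reachable cells from A:
Maze size: 4 × 4 = 16 total cells
6 cell(s) are walled off and cannot be reached from A.
Reachable cells: 10

Reachable region (· marks reachable cells):

┌───┬───┐
│A ·│   │
│ ╷ │ ╷ │
│·│·│ │ │
├─┘ ├─┤ │
│· ·│·│ │
│ ╶─┘ ├─┤
│· · ·│ │
└─────┴─┘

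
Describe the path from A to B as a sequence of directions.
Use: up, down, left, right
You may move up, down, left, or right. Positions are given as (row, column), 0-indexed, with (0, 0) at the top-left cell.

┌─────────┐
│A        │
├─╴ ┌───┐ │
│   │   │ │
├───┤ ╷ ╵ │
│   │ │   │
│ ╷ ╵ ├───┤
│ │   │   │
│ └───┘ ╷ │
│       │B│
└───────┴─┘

Finding the path and converting it to directions:
Path through cells: (0,0) → (0,1) → (0,2) → (0,3) → (0,4) → (1,4) → (2,4) → (2,3) → (1,3) → (1,2) → (2,2) → (3,2) → (3,1) → (2,1) → (2,0) → (3,0) → (4,0) → (4,1) → (4,2) → (4,3) → (3,3) → (3,4) → (4,4)
Directions: right, right, right, right, down, down, left, up, left, down, down, left, up, left, down, down, right, right, right, up, right, down

Solution:

┌─────────┐
│A → → → ↓│
├─╴ ┌───┐ │
│   │↓ ↰│↓│
├───┤ ╷ ╵ │
│↓ ↰│↓│↑ ↲│
│ ╷ ╵ ├───┤
│↓│↑ ↲│↱ ↓│
│ └───┘ ╷ │
│↳ → → ↑│B│
└───────┴─┘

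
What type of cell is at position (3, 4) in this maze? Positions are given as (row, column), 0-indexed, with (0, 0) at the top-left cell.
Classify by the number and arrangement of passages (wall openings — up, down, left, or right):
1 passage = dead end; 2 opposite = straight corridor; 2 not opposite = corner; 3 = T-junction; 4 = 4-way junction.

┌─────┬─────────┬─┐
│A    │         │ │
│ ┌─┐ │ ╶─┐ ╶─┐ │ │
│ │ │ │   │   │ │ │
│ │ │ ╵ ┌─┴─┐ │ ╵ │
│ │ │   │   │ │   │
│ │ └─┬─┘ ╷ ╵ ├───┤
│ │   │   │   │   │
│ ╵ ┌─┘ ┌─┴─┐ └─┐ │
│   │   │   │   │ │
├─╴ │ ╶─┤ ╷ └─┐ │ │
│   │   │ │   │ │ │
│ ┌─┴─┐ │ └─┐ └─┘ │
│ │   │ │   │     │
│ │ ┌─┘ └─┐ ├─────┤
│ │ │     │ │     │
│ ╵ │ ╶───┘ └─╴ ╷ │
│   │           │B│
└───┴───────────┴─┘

Checking cell at (3, 4):
Number of passages: 2
Cell type: corner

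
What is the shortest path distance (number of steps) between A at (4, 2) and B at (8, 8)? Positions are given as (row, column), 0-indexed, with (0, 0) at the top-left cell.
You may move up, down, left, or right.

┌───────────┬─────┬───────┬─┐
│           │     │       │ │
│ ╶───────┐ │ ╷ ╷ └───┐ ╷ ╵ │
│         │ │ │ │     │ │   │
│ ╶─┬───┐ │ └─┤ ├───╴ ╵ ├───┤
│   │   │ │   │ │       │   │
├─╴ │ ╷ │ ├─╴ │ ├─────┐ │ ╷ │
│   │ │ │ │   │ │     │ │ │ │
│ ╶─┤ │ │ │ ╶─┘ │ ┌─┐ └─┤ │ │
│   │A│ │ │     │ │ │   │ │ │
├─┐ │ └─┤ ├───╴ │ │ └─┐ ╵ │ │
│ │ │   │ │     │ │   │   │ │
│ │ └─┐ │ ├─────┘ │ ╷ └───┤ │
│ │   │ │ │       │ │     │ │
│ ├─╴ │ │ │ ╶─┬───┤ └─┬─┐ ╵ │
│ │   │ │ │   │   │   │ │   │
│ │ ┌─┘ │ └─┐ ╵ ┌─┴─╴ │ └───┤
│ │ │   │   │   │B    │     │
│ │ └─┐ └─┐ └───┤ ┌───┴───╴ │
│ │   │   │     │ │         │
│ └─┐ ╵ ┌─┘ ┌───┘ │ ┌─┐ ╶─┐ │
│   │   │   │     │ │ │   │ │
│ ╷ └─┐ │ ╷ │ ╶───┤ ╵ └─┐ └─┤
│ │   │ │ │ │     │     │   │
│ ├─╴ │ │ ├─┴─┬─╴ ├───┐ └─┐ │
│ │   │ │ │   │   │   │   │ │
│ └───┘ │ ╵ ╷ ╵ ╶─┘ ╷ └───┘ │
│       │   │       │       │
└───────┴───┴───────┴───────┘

Finding path from (4, 2) to (8, 8):
Path: (4,2) → (5,2) → (5,3) → (6,3) → (7,3) → (8,3) → (9,3) → (10,3) → (10,2) → (9,2) → (9,1) → (8,1) → (7,1) → (7,2) → (6,2) → (6,1) → (5,1) → (4,1) → (4,0) → (3,0) → (3,1) → (2,1) → (2,0) → (1,0) → (1,1) → (1,2) → (1,3) → (1,4) → (2,4) → (3,4) → (4,4) → (5,4) → (6,4) → (7,4) → (8,4) → (8,5) → (9,5) → (10,5) → (10,4) → (11,4) → (12,4) → (13,4) → (13,5) → (12,5) → (12,6) → (13,6) → (13,7) → (12,7) → (12,8) → (11,8) → (11,7) → (11,6) → (10,6) → (10,7) → (10,8) → (9,8) → (8,8)
Distance: 56 steps

Solution:

┌───────────┬─────┬───────┬─┐
│           │     │       │ │
│ ╶───────┐ │ ╷ ╷ └───┐ ╷ ╵ │
│↱ → → → ↓│ │ │ │     │ │   │
│ ╶─┬───┐ │ └─┤ ├───╴ ╵ ├───┤
│↑ ↰│   │↓│   │ │       │   │
├─╴ │ ╷ │ ├─╴ │ ├─────┐ │ ╷ │
│↱ ↑│ │ │↓│   │ │     │ │ │ │
│ ╶─┤ │ │ │ ╶─┘ │ ┌─┐ └─┤ │ │
│↑ ↰│A│ │↓│     │ │ │   │ │ │
├─┐ │ └─┤ ├───╴ │ │ └─┐ ╵ │ │
│ │↑│↳ ↓│↓│     │ │   │   │ │
│ │ └─┐ │ ├─────┘ │ ╷ └───┤ │
│ │↑ ↰│↓│↓│       │ │     │ │
│ ├─╴ │ │ │ ╶─┬───┤ └─┬─┐ ╵ │
│ │↱ ↑│↓│↓│   │   │   │ │   │
│ │ ┌─┘ │ └─┐ ╵ ┌─┴─╴ │ └───┤
│ │↑│  ↓│↳ ↓│   │B    │     │
│ │ └─┐ └─┐ └───┤ ┌───┴───╴ │
│ │↑ ↰│↓  │↓    │↑│         │
│ └─┐ ╵ ┌─┘ ┌───┘ │ ┌─┐ ╶─┐ │
│   │↑ ↲│↓ ↲│↱ → ↑│ │ │   │ │
│ ╷ └─┐ │ ╷ │ ╶───┤ ╵ └─┐ └─┤
│ │   │ │↓│ │↑ ← ↰│     │   │
│ ├─╴ │ │ ├─┴─┬─╴ ├───┐ └─┐ │
│ │   │ │↓│↱ ↓│↱ ↑│   │   │ │
│ └───┘ │ ╵ ╷ ╵ ╶─┘ ╷ └───┘ │
│       │↳ ↑│↳ ↑    │       │
└───────┴───┴───────┴───────┘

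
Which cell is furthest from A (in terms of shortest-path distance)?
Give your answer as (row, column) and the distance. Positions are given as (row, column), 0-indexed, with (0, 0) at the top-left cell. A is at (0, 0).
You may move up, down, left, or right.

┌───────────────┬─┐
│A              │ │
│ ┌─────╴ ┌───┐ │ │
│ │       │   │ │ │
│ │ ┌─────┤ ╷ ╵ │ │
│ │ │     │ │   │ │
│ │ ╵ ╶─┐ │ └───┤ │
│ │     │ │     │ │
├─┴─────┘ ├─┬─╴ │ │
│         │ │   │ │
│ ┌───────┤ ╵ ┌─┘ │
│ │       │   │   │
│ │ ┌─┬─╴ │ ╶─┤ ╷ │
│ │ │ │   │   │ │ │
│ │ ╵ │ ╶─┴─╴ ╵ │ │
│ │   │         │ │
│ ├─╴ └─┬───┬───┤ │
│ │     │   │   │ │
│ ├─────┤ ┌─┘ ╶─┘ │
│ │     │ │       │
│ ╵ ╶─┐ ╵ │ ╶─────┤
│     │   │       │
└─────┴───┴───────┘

Computing BFS distances from A to all cells:
Furthest cell: (10, 8)
Distance: 38 steps

Path from A to the furthest cell:

┌───────────────┬─┐
│A → → → → → → ↓│ │
│ ┌─────╴ ┌───┐ │ │
│ │       │↓ ↰│↓│ │
│ │ ┌─────┤ ╷ ╵ │ │
│ │ │     │↓│↑ ↲│ │
│ │ ╵ ╶─┐ │ └───┤ │
│ │     │ │↳ → ↓│ │
├─┴─────┘ ├─┬─╴ │ │
│         │ │↓ ↲│ │
│ ┌───────┤ ╵ ┌─┘ │
│ │       │↓ ↲│↱ ↓│
│ │ ┌─┬─╴ │ ╶─┤ ╷ │
│ │ │ │   │↳ ↓│↑│↓│
│ │ ╵ │ ╶─┴─╴ ╵ │ │
│ │   │      ↳ ↑│↓│
│ ├─╴ └─┬───┬───┤ │
│ │     │   │   │↓│
│ ├─────┤ ┌─┘ ╶─┘ │
│ │     │ │↓ ← ← ↲│
│ ╵ ╶─┐ ╵ │ ╶─────┤
│     │   │↳ → → B│
└─────┴───┴───────┘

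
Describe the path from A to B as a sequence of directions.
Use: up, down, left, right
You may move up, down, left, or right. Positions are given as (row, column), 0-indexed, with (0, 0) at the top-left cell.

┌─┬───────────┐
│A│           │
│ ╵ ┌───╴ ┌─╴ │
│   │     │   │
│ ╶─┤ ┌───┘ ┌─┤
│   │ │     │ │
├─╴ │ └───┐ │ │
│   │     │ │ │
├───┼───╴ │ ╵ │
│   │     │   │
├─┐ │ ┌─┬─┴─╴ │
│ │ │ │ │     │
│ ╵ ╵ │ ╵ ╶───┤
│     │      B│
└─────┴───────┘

Finding the path and converting it to directions:
Path through cells: (0,0) → (1,0) → (1,1) → (0,1) → (0,2) → (0,3) → (0,4) → (0,5) → (0,6) → (1,6) → (1,5) → (2,5) → (3,5) → (4,5) → (4,6) → (5,6) → (5,5) → (5,4) → (6,4) → (6,5) → (6,6)
Directions: down, right, up, right, right, right, right, right, down, left, down, down, down, right, down, left, left, down, right, right

Solution:

┌─┬───────────┐
│A│↱ → → → → ↓│
│ ╵ ┌───╴ ┌─╴ │
│↳ ↑│     │↓ ↲│
│ ╶─┤ ┌───┘ ┌─┤
│   │ │    ↓│ │
├─╴ │ └───┐ │ │
│   │     │↓│ │
├───┼───╴ │ ╵ │
│   │     │↳ ↓│
├─┐ │ ┌─┬─┴─╴ │
│ │ │ │ │↓ ← ↲│
│ ╵ ╵ │ ╵ ╶───┤
│     │  ↳ → B│
└─────┴───────┘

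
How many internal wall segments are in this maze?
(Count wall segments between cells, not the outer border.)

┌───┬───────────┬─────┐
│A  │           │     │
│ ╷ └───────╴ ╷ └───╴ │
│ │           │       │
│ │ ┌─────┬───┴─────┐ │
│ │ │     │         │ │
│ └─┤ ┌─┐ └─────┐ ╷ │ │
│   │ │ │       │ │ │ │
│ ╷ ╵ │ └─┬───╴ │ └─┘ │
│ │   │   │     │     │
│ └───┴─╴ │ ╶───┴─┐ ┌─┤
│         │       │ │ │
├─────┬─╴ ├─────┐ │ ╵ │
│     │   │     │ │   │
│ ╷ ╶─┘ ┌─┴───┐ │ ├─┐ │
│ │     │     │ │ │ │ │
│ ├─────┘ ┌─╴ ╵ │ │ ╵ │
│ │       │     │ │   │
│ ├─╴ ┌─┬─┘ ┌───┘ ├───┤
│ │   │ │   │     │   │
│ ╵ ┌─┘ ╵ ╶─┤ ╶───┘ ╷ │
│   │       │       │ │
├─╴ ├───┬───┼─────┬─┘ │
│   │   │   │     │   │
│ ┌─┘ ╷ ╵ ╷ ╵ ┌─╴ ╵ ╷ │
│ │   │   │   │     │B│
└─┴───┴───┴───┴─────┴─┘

Counting internal wall segments:
Total internal walls: 120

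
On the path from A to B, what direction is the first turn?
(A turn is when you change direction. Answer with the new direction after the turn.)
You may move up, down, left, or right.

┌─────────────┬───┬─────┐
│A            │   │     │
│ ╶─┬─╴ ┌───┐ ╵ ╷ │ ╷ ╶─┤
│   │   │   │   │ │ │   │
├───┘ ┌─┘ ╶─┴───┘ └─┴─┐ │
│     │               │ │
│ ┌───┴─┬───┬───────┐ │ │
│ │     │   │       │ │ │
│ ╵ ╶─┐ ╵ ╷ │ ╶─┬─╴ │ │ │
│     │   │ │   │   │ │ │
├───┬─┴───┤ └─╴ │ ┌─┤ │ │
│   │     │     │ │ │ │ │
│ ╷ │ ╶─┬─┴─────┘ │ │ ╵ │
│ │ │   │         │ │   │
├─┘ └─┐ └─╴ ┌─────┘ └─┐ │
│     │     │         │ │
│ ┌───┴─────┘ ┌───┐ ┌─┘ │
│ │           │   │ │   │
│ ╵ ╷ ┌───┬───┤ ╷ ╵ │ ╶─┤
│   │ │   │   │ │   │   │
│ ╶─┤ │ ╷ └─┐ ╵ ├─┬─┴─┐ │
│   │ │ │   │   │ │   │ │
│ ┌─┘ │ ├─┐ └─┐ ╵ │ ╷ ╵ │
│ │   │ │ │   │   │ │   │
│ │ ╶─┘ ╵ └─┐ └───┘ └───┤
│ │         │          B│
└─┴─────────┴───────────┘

Directions: right, right, right, right, right, right, down, right, up, right, down, down, right, right, down, down, down, down, right, down, down, left, down, right, down, down, left, up, left, down, down, right, right
First turn direction: down

Solution:

┌─────────────┬───┬─────┐
│A → → → → → ↓│↱ ↓│     │
│ ╶─┬─╴ ┌───┐ ╵ ╷ │ ╷ ╶─┤
│   │   │   │↳ ↑│↓│ │   │
├───┘ ┌─┘ ╶─┴───┘ └─┴─┐ │
│     │          ↳ → ↓│ │
│ ┌───┴─┬───┬───────┐ │ │
│ │     │   │       │↓│ │
│ ╵ ╶─┐ ╵ ╷ │ ╶─┬─╴ │ │ │
│     │   │ │   │   │↓│ │
├───┬─┴───┤ └─╴ │ ┌─┤ │ │
│   │     │     │ │ │↓│ │
│ ╷ │ ╶─┬─┴─────┘ │ │ ╵ │
│ │ │   │         │ │↳ ↓│
├─┘ └─┐ └─╴ ┌─────┘ └─┐ │
│     │     │         │↓│
│ ┌───┴─────┘ ┌───┐ ┌─┘ │
│ │           │   │ │↓ ↲│
│ ╵ ╷ ┌───┬───┤ ╷ ╵ │ ╶─┤
│   │ │   │   │ │   │↳ ↓│
│ ╶─┤ │ ╷ └─┐ ╵ ├─┬─┴─┐ │
│   │ │ │   │   │ │↓ ↰│↓│
│ ┌─┘ │ ├─┐ └─┐ ╵ │ ╷ ╵ │
│ │   │ │ │   │   │↓│↑ ↲│
│ │ ╶─┘ ╵ └─┐ └───┘ └───┤
│ │         │      ↳ → B│
└─┴─────────┴───────────┘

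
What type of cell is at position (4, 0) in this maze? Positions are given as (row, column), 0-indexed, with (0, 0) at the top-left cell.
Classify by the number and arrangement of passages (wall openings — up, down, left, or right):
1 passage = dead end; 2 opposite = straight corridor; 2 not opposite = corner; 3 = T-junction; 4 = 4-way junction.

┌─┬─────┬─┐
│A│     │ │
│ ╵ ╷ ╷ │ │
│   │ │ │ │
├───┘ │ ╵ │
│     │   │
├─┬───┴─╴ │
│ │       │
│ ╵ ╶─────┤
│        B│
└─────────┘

Checking cell at (4, 0):
Number of passages: 2
Cell type: corner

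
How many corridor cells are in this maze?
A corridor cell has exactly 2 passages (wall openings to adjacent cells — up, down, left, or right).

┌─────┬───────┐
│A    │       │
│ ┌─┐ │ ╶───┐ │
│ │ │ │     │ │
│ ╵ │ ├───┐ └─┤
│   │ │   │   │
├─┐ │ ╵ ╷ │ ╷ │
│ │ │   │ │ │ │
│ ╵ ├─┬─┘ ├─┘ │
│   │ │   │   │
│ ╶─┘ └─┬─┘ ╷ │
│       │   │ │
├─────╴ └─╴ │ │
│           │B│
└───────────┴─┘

Counting cells with exactly 2 passages:
Total corridor cells: 33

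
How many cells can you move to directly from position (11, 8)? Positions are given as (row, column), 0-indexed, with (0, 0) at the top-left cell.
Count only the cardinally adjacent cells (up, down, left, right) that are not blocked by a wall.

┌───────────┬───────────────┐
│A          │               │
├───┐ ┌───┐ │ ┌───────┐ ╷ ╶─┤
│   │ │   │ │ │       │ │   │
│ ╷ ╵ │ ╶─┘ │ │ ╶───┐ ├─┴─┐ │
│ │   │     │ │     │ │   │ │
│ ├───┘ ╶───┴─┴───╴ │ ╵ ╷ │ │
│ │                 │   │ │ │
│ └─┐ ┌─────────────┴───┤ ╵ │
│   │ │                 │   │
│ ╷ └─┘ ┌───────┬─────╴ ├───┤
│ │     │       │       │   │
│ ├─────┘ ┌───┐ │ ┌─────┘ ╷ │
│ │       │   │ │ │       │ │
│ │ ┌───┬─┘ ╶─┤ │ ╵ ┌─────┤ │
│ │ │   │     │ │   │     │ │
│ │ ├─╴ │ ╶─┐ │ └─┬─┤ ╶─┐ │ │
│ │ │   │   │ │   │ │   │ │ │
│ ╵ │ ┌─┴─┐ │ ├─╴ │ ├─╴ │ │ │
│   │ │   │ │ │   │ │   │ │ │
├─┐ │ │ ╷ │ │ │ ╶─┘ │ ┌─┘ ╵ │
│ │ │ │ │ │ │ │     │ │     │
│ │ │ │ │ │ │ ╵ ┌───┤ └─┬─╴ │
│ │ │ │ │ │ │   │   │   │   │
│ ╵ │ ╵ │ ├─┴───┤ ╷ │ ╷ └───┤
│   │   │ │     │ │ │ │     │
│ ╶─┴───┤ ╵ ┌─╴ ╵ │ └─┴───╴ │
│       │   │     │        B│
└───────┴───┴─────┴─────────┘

Checking passable neighbors of (11, 8):
Neighbors: (12, 8), (11, 9)
Count: 2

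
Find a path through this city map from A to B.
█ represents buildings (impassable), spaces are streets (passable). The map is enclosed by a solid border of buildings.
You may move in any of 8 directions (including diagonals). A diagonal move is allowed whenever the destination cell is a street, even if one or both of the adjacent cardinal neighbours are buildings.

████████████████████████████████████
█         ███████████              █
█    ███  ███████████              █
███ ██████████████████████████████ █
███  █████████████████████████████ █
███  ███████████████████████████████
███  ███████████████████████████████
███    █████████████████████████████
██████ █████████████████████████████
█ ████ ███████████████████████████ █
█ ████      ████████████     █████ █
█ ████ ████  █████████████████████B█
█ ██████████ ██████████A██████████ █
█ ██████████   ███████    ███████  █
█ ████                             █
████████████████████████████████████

Finding the shortest path from A to B:
Movement: 8-directional
Path length: 12 steps
Directions: down-right → right → down-right → right → right → right → right → right → right → up-right → up-right → up

Solution:

████████████████████████████████████
█         ███████████              █
█    ███  ███████████              █
███ ██████████████████████████████ █
███  █████████████████████████████ █
███  ███████████████████████████████
███  ███████████████████████████████
███    █████████████████████████████
██████ █████████████████████████████
█ ████ ███████████████████████████ █
█ ████      ████████████     █████ █
█ ████ ████  █████████████████████B█
█ ██████████ ██████████A██████████↑█
█ ██████████   ███████  →↘███████↗ █
█ ████                    →→→→→→↗  █
████████████████████████████████████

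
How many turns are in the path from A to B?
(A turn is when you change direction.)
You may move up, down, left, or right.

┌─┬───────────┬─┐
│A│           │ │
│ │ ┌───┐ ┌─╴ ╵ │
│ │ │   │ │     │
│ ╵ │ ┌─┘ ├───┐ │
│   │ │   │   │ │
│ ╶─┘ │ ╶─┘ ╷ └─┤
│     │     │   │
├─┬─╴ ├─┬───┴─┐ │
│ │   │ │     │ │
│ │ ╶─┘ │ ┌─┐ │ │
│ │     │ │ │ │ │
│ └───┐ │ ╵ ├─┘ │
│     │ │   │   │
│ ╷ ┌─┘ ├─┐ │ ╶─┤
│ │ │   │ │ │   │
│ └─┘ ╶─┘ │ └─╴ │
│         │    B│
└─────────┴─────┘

Directions: down, down, right, up, up, right, right, right, down, down, left, down, right, right, up, right, down, right, down, down, down, left, down, right, down
Number of turns: 16

Solution:

┌─┬───────────┬─┐
│A│↱ → → ↓    │ │
│ │ ┌───┐ ┌─╴ ╵ │
│↓│↑│   │↓│     │
│ ╵ │ ┌─┘ ├───┐ │
│↳ ↑│ │↓ ↲│↱ ↓│ │
│ ╶─┘ │ ╶─┘ ╷ └─┤
│     │↳ → ↑│↳ ↓│
├─┬─╴ ├─┬───┴─┐ │
│ │   │ │     │↓│
│ │ ╶─┘ │ ┌─┐ │ │
│ │     │ │ │ │↓│
│ └───┐ │ ╵ ├─┘ │
│     │ │   │↓ ↲│
│ ╷ ┌─┘ ├─┐ │ ╶─┤
│ │ │   │ │ │↳ ↓│
│ └─┘ ╶─┘ │ └─╴ │
│         │    B│
└─────────┴─────┘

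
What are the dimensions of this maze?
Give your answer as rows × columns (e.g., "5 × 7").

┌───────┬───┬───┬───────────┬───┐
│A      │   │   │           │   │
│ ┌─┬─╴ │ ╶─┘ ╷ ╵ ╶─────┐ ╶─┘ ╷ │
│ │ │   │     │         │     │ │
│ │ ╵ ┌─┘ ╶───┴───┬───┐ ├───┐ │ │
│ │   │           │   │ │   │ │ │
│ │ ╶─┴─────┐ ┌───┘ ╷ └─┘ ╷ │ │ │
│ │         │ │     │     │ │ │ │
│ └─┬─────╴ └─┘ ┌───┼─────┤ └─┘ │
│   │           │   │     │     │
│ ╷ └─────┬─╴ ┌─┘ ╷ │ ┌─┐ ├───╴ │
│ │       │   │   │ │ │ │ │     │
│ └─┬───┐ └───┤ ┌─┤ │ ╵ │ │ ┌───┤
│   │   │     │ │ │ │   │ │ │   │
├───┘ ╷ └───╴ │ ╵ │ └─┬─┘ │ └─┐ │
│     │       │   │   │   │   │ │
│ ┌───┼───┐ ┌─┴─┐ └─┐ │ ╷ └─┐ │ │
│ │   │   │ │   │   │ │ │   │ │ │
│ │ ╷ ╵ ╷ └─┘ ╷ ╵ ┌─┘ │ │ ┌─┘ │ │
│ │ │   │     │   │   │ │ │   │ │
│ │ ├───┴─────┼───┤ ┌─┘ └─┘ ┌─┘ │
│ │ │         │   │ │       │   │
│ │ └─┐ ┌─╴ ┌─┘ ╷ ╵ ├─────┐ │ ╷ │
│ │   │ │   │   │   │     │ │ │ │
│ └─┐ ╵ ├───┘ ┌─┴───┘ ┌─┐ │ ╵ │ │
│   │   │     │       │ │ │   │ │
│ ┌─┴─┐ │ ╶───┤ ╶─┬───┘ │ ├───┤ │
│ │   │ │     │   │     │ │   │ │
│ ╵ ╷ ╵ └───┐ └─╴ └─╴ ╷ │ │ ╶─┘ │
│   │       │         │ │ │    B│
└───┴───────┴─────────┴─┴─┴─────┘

Counting the maze dimensions:
Rows (vertical): 15
Columns (horizontal): 16
Dimensions: 15 × 16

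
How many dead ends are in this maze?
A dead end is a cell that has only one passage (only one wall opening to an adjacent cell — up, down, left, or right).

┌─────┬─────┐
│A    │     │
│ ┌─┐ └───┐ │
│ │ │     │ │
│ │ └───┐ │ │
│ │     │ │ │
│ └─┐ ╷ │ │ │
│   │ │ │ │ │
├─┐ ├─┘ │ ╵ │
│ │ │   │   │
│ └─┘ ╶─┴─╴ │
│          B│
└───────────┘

Checking each cell for number of passages:

Dead ends found at positions:
  (0, 3)
  (1, 1)
  (3, 2)
  (4, 0)
  (4, 1)
Total dead ends: 5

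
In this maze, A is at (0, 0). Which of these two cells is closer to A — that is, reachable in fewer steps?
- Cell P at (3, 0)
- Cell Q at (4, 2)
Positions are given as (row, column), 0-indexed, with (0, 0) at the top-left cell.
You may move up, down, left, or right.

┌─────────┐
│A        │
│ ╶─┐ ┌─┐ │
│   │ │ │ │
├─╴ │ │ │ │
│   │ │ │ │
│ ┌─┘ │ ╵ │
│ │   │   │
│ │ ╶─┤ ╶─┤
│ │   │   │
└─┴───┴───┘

Shortest path A → P at (3, 0): 5 steps
Shortest path A → Q at (4, 2): 8 steps

P is closer (5 steps vs 8 steps).

Path to P:

┌─────────┐
│A        │
│ ╶─┐ ┌─┐ │
│↳ ↓│ │ │ │
├─╴ │ │ │ │
│↓ ↲│ │ │ │
│ ┌─┘ │ ╵ │
│P│   │   │
│ │ ╶─┤ ╶─┤
│ │   │   │
└─┴───┴───┘

Path to Q:

┌─────────┐
│A → ↓    │
│ ╶─┐ ┌─┐ │
│   │↓│ │ │
├─╴ │ │ │ │
│   │↓│ │ │
│ ┌─┘ │ ╵ │
│ │↓ ↲│   │
│ │ ╶─┤ ╶─┤
│ │↳ Q│   │
└─┴───┴───┘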